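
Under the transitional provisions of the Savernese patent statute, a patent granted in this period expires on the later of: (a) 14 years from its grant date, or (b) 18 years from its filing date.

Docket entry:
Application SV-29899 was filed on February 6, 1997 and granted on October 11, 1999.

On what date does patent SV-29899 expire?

2015-02-06

(a) grant + 14 years → 11 October 2013.
(b) filing + 18 years → 6 February 2015.
Later of the two: 6 February 2015.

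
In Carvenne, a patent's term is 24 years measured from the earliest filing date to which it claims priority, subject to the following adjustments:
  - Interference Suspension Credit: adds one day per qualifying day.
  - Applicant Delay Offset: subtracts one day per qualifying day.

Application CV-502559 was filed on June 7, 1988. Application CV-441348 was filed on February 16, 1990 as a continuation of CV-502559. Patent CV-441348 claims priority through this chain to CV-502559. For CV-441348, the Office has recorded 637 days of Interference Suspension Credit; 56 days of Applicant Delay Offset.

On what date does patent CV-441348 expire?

Earliest priority filing: 7 June 1988.
Base term: 7 June 1988 + 24 years → 7 June 2012.
Interference Suspension Credit: +637 days → 6 March 2014.
Applicant Delay Offset: −56 days → 9 January 2014.

2014-01-09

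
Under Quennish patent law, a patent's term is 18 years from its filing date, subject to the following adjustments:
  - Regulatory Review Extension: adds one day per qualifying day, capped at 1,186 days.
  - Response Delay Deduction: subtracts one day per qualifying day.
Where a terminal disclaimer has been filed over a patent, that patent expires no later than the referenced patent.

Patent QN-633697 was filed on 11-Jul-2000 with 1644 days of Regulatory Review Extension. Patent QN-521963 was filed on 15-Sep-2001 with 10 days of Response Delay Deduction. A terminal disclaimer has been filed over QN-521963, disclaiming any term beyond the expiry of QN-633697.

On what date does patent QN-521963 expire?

2019-09-05

Natural term of QN-521963:
  Base: filing + 18 years → 15 September 2019.
  Response Delay Deduction: −10 days → 5 September 2019.
Expiry of referenced patent QN-633697:
  Base: filing + 18 years → 11 July 2018.
  Regulatory Review Extension: 1644 days claimed exceeds the 1186-day cap, so +1186 days → 9 October 2021.
Terminal disclaimer: QN-521963 expires on the earlier of 5 September 2019 and 9 October 2021.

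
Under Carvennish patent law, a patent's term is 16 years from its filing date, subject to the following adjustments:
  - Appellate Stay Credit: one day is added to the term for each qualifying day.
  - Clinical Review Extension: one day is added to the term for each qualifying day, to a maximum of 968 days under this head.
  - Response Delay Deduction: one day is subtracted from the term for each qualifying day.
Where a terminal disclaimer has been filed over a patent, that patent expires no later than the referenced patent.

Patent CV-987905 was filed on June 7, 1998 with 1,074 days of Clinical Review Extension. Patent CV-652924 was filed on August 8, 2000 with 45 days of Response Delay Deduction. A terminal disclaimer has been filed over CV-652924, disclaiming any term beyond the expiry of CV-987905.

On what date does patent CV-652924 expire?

2016-06-24

Natural term of CV-652924:
  Base: filing + 16 years → 8 August 2016.
  Response Delay Deduction: −45 days → 24 June 2016.
Expiry of referenced patent CV-987905:
  Base: filing + 16 years → 7 June 2014.
  Clinical Review Extension: 1074 days claimed exceeds the 968-day cap, so +968 days → 30 January 2017.
Terminal disclaimer: CV-652924 expires on the earlier of 24 June 2016 and 30 January 2017.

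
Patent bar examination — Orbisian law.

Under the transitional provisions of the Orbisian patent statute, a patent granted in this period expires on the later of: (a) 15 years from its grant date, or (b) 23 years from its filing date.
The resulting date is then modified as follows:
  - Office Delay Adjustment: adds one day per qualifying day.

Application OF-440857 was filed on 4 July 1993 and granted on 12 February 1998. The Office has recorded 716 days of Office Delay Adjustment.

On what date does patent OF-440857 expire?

2018-06-20

(a) grant + 15 years → 12 February 2013.
(b) filing + 23 years → 4 July 2016.
Later of the two: 4 July 2016.
Office Delay Adjustment: +716 days → 20 June 2018.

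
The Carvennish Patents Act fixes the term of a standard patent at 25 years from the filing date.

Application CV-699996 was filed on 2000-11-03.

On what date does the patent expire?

November 3, 2025

Filing date + 25 years → 3 November 2025.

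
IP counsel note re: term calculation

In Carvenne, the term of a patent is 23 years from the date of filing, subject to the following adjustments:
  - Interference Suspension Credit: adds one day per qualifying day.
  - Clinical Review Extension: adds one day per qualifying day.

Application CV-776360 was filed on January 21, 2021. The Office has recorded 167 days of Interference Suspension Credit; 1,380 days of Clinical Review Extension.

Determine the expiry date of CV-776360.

2048-04-16

Base term: filing date + 23 years → 21 January 2044.
Interference Suspension Credit: +167 days → 6 July 2044.
Clinical Review Extension: +1380 days → 16 April 2048.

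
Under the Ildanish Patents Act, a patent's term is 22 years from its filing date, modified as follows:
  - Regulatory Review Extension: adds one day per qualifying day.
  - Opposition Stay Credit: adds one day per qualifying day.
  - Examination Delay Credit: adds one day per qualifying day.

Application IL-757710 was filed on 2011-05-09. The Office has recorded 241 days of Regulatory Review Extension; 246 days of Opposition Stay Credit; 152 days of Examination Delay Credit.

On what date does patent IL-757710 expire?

Base term: filing date + 22 years → 9 May 2033.
Regulatory Review Extension: +241 days → 5 January 2034.
Opposition Stay Credit: +246 days → 8 September 2034.
Examination Delay Credit: +152 days → 7 February 2035.

2035-02-07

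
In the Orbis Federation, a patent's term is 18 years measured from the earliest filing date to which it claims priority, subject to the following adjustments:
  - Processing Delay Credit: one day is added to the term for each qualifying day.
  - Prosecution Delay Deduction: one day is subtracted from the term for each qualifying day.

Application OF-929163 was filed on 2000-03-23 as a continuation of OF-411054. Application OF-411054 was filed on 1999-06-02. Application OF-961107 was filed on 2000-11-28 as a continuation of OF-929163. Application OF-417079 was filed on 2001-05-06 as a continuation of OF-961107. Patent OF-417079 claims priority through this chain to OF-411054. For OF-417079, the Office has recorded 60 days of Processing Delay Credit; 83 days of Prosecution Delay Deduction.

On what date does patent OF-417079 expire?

May 10, 2017

Earliest priority filing: 2 June 1999.
Base term: 2 June 1999 + 18 years → 2 June 2017.
Processing Delay Credit: +60 days → 1 August 2017.
Prosecution Delay Deduction: −83 days → 10 May 2017.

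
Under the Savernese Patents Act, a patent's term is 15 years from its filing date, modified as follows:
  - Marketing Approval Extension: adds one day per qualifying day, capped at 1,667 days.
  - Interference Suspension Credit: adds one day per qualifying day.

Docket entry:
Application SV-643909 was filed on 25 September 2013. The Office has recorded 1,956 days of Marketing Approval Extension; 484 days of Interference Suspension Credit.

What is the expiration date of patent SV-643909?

Base term: filing date + 15 years → 25 September 2028.
Marketing Approval Extension: 1956 days claimed exceeds the 1667-day cap, so +1667 days → 19 April 2033.
Interference Suspension Credit: +484 days → 16 August 2034.

August 16, 2034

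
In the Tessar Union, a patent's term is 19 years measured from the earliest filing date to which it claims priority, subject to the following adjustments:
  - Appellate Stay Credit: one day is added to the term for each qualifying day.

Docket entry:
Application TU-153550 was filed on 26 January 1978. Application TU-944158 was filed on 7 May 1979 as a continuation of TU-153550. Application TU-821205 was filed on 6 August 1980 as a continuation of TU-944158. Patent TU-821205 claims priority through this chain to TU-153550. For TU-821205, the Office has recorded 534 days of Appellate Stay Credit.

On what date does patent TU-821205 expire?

July 14, 1998

Earliest priority filing: 26 January 1978.
Base term: 26 January 1978 + 19 years → 26 January 1997.
Appellate Stay Credit: +534 days → 14 July 1998.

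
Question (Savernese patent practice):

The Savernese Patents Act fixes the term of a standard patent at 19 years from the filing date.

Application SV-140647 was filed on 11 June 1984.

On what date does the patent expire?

Filing date + 19 years → 11 June 2003.

2003-06-11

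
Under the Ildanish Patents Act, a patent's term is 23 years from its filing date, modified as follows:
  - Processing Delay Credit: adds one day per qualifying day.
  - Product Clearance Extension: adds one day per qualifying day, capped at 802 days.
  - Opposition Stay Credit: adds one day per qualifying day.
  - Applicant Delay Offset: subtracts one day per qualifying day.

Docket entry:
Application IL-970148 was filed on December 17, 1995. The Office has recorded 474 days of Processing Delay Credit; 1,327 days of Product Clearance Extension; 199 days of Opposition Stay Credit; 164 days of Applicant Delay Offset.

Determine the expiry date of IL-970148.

July 20, 2022

Base term: filing date + 23 years → 17 December 2018.
Processing Delay Credit: +474 days → 4 April 2020.
Product Clearance Extension: 1327 days claimed exceeds the 802-day cap, so +802 days → 15 June 2022.
Opposition Stay Credit: +199 days → 31 December 2022.
Applicant Delay Offset: −164 days → 20 July 2022.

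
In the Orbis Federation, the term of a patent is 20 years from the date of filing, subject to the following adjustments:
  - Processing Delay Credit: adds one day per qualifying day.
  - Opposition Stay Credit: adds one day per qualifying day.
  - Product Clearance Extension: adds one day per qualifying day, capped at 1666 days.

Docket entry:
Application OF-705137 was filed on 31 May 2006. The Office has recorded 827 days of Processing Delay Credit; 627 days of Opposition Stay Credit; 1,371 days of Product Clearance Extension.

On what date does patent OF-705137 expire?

Base term: filing date + 20 years → 31 May 2026.
Processing Delay Credit: +827 days → 4 September 2028.
Opposition Stay Credit: +627 days → 24 May 2030.
Product Clearance Extension: 1371 days (within the 1666-day cap) → +1371 days → 23 February 2034.

2034-02-23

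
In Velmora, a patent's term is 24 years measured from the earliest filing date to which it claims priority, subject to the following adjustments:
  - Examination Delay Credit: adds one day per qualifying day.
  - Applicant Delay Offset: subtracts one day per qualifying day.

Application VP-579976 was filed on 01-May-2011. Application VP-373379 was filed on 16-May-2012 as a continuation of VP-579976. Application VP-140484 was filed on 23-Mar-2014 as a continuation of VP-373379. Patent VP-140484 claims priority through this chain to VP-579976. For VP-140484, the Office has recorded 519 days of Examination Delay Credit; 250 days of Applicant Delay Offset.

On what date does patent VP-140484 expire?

2036-01-25

Earliest priority filing: 1 May 2011.
Base term: 1 May 2011 + 24 years → 1 May 2035.
Examination Delay Credit: +519 days → 1 October 2036.
Applicant Delay Offset: −250 days → 25 January 2036.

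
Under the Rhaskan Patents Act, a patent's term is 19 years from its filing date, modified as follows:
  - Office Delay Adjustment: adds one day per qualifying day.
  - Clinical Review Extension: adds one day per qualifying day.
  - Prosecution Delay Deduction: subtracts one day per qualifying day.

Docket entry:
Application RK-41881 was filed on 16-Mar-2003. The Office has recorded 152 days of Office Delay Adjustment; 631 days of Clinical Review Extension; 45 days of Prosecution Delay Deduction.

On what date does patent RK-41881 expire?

Base term: filing date + 19 years → 16 March 2022.
Office Delay Adjustment: +152 days → 15 August 2022.
Clinical Review Extension: +631 days → 7 May 2024.
Prosecution Delay Deduction: −45 days → 23 March 2024.

March 23, 2024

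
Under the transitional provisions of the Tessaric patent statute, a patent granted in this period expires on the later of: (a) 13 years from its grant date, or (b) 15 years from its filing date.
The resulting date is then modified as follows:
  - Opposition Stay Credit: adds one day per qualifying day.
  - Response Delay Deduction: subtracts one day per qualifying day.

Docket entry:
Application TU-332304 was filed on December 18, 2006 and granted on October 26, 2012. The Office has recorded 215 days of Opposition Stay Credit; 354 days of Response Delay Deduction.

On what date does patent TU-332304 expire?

(a) grant + 13 years → 26 October 2025.
(b) filing + 15 years → 18 December 2021.
Later of the two: 26 October 2025.
Opposition Stay Credit: +215 days → 29 May 2026.
Response Delay Deduction: −354 days → 9 June 2025.

2025-06-09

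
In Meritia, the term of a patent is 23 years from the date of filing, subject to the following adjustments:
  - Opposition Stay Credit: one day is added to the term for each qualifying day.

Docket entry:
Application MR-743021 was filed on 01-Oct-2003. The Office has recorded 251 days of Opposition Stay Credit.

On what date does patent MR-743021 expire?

Base term: filing date + 23 years → 1 October 2026.
Opposition Stay Credit: +251 days → 9 June 2027.

June 9, 2027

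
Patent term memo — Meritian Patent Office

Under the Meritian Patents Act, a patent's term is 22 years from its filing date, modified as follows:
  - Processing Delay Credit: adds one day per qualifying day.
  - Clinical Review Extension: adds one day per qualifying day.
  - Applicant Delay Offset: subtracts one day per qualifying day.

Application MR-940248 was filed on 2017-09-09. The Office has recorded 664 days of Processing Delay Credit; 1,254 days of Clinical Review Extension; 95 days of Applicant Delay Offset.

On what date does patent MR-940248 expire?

2044-09-05

Base term: filing date + 22 years → 9 September 2039.
Processing Delay Credit: +664 days → 4 July 2041.
Clinical Review Extension: +1254 days → 9 December 2044.
Applicant Delay Offset: −95 days → 5 September 2044.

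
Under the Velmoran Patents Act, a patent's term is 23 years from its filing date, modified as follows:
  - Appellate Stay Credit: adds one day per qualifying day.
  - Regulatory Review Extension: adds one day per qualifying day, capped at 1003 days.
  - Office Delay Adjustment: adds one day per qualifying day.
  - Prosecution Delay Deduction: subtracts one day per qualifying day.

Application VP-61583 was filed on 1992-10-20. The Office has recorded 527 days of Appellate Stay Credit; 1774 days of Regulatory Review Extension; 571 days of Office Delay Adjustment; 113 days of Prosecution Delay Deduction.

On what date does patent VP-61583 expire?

Base term: filing date + 23 years → 20 October 2015.
Appellate Stay Credit: +527 days → 30 March 2017.
Regulatory Review Extension: 1774 days claimed exceeds the 1003-day cap, so +1003 days → 28 December 2019.
Office Delay Adjustment: +571 days → 21 July 2021.
Prosecution Delay Deduction: −113 days → 30 March 2021.

2021-03-30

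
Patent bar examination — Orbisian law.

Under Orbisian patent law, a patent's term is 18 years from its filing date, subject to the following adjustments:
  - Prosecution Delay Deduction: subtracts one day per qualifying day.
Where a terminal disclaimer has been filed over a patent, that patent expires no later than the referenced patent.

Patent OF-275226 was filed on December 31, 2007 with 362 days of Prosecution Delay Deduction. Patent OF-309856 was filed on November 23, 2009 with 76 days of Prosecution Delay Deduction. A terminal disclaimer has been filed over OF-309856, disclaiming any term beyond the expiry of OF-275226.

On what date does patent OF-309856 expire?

January 3, 2025

Natural term of OF-309856:
  Base: filing + 18 years → 23 November 2027.
  Prosecution Delay Deduction: −76 days → 8 September 2027.
Expiry of referenced patent OF-275226:
  Base: filing + 18 years → 31 December 2025.
  Prosecution Delay Deduction: −362 days → 3 January 2025.
Terminal disclaimer: OF-309856 expires on the earlier of 8 September 2027 and 3 January 2025.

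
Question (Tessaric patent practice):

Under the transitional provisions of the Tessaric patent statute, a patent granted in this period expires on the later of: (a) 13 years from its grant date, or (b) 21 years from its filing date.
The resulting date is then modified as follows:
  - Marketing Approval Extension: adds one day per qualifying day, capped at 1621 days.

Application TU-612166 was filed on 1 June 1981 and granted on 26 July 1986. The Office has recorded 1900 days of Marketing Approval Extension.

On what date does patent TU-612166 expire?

2006-11-08

(a) grant + 13 years → 26 July 1999.
(b) filing + 21 years → 1 June 2002.
Later of the two: 1 June 2002.
Marketing Approval Extension: 1900 days claimed exceeds the 1621-day cap, so +1621 days → 8 November 2006.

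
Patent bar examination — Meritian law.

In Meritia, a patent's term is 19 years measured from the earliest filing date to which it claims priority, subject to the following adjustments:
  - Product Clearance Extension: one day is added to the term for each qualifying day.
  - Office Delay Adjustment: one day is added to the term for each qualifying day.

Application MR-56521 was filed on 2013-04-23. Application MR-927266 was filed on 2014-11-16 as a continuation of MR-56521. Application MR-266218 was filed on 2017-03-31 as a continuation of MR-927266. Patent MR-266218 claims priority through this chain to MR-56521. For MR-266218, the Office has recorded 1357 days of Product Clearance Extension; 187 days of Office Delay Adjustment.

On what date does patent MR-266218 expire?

Earliest priority filing: 23 April 2013.
Base term: 23 April 2013 + 19 years → 23 April 2032.
Product Clearance Extension: +1357 days → 10 January 2036.
Office Delay Adjustment: +187 days → 15 July 2036.

2036-07-15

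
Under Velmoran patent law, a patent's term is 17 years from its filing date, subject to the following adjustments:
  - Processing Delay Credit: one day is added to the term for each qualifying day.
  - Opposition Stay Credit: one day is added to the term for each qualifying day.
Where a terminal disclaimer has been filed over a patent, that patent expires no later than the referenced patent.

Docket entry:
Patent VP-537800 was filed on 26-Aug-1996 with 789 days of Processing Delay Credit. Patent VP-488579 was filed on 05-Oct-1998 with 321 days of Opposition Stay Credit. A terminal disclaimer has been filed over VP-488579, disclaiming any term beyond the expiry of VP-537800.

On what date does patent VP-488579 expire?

2015-10-24

Natural term of VP-488579:
  Base: filing + 17 years → 5 October 2015.
  Opposition Stay Credit: +321 days → 21 August 2016.
Expiry of referenced patent VP-537800:
  Base: filing + 17 years → 26 August 2013.
  Processing Delay Credit: +789 days → 24 October 2015.
Terminal disclaimer: VP-488579 expires on the earlier of 21 August 2016 and 24 October 2015.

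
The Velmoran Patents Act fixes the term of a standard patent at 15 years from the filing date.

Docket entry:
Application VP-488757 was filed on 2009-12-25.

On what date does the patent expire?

Filing date + 15 years → 25 December 2024.

December 25, 2024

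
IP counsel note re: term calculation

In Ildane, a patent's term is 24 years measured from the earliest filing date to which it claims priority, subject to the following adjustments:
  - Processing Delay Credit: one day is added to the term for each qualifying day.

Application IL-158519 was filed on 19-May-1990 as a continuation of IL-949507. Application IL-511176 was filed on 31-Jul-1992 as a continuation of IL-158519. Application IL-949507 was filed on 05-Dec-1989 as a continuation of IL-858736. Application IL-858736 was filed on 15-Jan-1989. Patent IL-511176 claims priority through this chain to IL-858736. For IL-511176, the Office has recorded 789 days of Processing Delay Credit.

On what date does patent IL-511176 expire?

Earliest priority filing: 15 January 1989.
Base term: 15 January 1989 + 24 years → 15 January 2013.
Processing Delay Credit: +789 days → 15 March 2015.

2015-03-15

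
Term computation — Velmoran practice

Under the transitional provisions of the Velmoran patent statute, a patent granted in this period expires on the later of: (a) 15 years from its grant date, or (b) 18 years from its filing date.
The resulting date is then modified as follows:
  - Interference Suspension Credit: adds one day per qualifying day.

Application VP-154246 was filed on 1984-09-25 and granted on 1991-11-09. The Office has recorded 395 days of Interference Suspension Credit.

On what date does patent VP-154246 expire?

(a) grant + 15 years → 9 November 2006.
(b) filing + 18 years → 25 September 2002.
Later of the two: 9 November 2006.
Interference Suspension Credit: +395 days → 9 December 2007.

2007-12-09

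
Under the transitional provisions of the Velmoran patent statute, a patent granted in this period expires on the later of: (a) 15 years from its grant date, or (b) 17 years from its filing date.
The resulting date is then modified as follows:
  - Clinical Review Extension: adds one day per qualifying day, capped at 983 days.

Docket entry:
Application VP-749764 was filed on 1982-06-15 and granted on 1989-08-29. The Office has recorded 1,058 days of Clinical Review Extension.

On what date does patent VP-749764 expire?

May 9, 2007

(a) grant + 15 years → 29 August 2004.
(b) filing + 17 years → 15 June 1999.
Later of the two: 29 August 2004.
Clinical Review Extension: 1058 days claimed exceeds the 983-day cap, so +983 days → 9 May 2007.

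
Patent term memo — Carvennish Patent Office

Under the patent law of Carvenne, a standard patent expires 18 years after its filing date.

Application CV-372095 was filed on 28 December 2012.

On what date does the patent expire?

2030-12-28

Filing date + 18 years → 28 December 2030.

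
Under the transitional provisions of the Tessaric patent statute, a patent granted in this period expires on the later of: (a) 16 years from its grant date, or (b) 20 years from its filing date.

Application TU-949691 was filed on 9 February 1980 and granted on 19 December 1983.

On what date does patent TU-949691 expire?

(a) grant + 16 years → 19 December 1999.
(b) filing + 20 years → 9 February 2000.
Later of the two: 9 February 2000.

February 9, 2000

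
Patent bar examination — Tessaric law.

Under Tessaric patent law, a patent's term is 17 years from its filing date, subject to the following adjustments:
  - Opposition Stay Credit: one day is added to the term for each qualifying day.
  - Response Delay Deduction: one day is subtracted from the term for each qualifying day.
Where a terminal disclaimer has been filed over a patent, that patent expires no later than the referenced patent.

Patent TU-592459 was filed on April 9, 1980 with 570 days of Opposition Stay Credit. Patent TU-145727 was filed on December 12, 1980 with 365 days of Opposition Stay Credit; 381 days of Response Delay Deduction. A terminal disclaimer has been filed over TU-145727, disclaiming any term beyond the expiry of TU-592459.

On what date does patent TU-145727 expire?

Natural term of TU-145727:
  Base: filing + 17 years → 12 December 1997.
  Opposition Stay Credit: +365 days → 12 December 1998.
  Response Delay Deduction: −381 days → 26 November 1997.
Expiry of referenced patent TU-592459:
  Base: filing + 17 years → 9 April 1997.
  Opposition Stay Credit: +570 days → 31 October 1998.
Terminal disclaimer: TU-145727 expires on the earlier of 26 November 1997 and 31 October 1998.

November 26, 1997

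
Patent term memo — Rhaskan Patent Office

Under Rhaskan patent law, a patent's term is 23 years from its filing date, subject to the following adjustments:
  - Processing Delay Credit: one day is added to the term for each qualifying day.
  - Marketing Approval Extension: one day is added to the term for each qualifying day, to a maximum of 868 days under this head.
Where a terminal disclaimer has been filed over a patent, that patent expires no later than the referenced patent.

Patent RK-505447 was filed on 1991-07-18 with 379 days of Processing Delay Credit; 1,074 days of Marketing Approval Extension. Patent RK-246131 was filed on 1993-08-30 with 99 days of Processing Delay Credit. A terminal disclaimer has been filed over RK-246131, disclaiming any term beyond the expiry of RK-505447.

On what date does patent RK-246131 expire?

2016-12-07

Natural term of RK-246131:
  Base: filing + 23 years → 30 August 2016.
  Processing Delay Credit: +99 days → 7 December 2016.
Expiry of referenced patent RK-505447:
  Base: filing + 23 years → 18 July 2014.
  Processing Delay Credit: +379 days → 1 August 2015.
  Marketing Approval Extension: 1074 days claimed exceeds the 868-day cap, so +868 days → 16 December 2017.
Terminal disclaimer: RK-246131 expires on the earlier of 7 December 2016 and 16 December 2017.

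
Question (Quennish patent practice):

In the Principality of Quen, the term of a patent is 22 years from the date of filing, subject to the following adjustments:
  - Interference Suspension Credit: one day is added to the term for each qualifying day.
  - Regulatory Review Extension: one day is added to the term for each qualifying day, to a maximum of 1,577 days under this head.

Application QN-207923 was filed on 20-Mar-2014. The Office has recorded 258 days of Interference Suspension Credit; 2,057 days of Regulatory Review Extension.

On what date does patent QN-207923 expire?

2041-03-29

Base term: filing date + 22 years → 20 March 2036.
Interference Suspension Credit: +258 days → 3 December 2036.
Regulatory Review Extension: 2057 days claimed exceeds the 1577-day cap, so +1577 days → 29 March 2041.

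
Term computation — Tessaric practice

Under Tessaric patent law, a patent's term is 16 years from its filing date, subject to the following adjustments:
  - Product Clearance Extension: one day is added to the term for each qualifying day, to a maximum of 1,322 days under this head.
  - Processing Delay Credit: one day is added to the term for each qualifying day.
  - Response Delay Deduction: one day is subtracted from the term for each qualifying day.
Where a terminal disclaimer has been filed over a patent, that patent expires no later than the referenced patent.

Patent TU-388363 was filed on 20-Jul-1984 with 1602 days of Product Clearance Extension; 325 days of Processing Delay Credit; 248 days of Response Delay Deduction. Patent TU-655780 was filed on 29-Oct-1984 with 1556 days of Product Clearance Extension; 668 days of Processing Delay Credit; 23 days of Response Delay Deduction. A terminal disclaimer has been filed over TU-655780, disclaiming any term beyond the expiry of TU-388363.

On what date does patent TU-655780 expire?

2004-05-19

Natural term of TU-655780:
  Base: filing + 16 years → 29 October 2000.
  Product Clearance Extension: 1556 days claimed exceeds the 1322-day cap, so +1322 days → 12 June 2004.
  Processing Delay Credit: +668 days → 11 April 2006.
  Response Delay Deduction: −23 days → 19 March 2006.
Expiry of referenced patent TU-388363:
  Base: filing + 16 years → 20 July 2000.
  Product Clearance Extension: 1602 days claimed exceeds the 1322-day cap, so +1322 days → 3 March 2004.
  Processing Delay Credit: +325 days → 22 January 2005.
  Response Delay Deduction: −248 days → 19 May 2004.
Terminal disclaimer: TU-655780 expires on the earlier of 19 March 2006 and 19 May 2004.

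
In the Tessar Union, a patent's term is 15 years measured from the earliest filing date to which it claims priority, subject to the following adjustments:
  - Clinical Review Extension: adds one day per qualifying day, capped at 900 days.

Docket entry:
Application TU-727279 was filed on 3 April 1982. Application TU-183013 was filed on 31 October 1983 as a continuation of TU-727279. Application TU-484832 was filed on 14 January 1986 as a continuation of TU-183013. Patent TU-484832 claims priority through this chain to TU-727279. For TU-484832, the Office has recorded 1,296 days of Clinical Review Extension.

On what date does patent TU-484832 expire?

Earliest priority filing: 3 April 1982.
Base term: 3 April 1982 + 15 years → 3 April 1997.
Clinical Review Extension: 1296 days claimed exceeds the 900-day cap, so +900 days → 20 September 1999.

1999-09-20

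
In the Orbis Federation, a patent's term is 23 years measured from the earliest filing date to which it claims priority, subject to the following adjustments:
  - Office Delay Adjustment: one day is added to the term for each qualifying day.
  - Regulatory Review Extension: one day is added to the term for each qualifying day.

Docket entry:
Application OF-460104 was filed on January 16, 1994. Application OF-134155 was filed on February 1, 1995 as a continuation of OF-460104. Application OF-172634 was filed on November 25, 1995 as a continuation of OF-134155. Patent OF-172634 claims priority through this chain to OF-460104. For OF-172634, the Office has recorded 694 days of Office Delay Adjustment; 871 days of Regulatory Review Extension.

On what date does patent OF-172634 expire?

April 30, 2021

Earliest priority filing: 16 January 1994.
Base term: 16 January 1994 + 23 years → 16 January 2017.
Office Delay Adjustment: +694 days → 11 December 2018.
Regulatory Review Extension: +871 days → 30 April 2021.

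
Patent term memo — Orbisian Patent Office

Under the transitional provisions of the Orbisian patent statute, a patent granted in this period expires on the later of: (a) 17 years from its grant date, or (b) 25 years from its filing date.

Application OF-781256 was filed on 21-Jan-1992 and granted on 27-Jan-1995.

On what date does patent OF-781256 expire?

January 21, 2017

(a) grant + 17 years → 27 January 2012.
(b) filing + 25 years → 21 January 2017.
Later of the two: 21 January 2017.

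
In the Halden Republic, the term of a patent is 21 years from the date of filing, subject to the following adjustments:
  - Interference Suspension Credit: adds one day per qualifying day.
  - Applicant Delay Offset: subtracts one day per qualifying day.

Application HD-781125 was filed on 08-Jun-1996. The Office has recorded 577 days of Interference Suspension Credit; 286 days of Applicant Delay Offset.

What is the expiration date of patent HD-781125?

Base term: filing date + 21 years → 8 June 2017.
Interference Suspension Credit: +577 days → 6 January 2019.
Applicant Delay Offset: −286 days → 26 March 2018.

2018-03-26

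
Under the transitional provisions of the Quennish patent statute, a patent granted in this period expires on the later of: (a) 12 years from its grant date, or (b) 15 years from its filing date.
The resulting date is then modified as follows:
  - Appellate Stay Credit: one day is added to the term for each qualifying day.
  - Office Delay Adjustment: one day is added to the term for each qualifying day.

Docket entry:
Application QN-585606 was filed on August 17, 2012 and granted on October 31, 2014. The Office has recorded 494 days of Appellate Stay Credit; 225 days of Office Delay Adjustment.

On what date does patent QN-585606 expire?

2029-08-05

(a) grant + 12 years → 31 October 2026.
(b) filing + 15 years → 17 August 2027.
Later of the two: 17 August 2027.
Appellate Stay Credit: +494 days → 23 December 2028.
Office Delay Adjustment: +225 days → 5 August 2029.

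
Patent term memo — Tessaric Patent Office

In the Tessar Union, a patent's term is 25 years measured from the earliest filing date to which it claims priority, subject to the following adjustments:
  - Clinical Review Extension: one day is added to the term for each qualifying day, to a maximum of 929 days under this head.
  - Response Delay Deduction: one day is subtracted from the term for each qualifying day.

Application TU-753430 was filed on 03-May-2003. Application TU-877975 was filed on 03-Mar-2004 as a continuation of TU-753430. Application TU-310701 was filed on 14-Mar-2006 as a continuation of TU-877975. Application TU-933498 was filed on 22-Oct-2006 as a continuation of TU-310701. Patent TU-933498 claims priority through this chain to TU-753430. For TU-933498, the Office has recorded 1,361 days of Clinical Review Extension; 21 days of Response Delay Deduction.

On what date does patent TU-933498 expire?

Earliest priority filing: 3 May 2003.
Base term: 3 May 2003 + 25 years → 3 May 2028.
Clinical Review Extension: 1361 days claimed exceeds the 929-day cap, so +929 days → 18 November 2030.
Response Delay Deduction: −21 days → 28 October 2030.

2030-10-28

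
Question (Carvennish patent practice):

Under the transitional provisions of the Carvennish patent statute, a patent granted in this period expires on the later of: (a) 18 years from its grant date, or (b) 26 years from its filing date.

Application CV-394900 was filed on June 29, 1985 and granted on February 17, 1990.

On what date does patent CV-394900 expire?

2011-06-29

(a) grant + 18 years → 17 February 2008.
(b) filing + 26 years → 29 June 2011.
Later of the two: 29 June 2011.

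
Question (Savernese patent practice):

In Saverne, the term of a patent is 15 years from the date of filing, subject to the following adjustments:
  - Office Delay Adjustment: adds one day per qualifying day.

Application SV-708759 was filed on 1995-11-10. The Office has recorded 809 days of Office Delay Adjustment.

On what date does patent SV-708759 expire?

Base term: filing date + 15 years → 10 November 2010.
Office Delay Adjustment: +809 days → 27 January 2013.

January 27, 2013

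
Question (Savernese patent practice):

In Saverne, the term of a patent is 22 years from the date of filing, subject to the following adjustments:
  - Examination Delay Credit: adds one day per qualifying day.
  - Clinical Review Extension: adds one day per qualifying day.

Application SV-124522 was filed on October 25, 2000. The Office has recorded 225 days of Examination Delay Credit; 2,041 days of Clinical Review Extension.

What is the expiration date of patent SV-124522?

Base term: filing date + 22 years → 25 October 2022.
Examination Delay Credit: +225 days → 7 June 2023.
Clinical Review Extension: +2041 days → 7 January 2029.

2029-01-07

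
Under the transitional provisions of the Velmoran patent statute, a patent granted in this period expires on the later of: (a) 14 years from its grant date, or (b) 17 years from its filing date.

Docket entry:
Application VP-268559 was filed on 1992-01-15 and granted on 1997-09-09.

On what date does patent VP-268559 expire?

September 9, 2011

(a) grant + 14 years → 9 September 2011.
(b) filing + 17 years → 15 January 2009.
Later of the two: 9 September 2011.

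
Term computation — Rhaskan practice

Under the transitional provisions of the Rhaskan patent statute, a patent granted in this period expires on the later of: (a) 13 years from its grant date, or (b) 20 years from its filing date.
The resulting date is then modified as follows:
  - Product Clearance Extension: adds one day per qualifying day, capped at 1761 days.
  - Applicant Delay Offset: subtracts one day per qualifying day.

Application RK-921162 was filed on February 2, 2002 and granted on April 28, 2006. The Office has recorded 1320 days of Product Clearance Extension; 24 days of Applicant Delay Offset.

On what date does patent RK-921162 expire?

August 21, 2025

(a) grant + 13 years → 28 April 2019.
(b) filing + 20 years → 2 February 2022.
Later of the two: 2 February 2022.
Product Clearance Extension: 1320 days (within the 1761-day cap) → +1320 days → 14 September 2025.
Applicant Delay Offset: −24 days → 21 August 2025.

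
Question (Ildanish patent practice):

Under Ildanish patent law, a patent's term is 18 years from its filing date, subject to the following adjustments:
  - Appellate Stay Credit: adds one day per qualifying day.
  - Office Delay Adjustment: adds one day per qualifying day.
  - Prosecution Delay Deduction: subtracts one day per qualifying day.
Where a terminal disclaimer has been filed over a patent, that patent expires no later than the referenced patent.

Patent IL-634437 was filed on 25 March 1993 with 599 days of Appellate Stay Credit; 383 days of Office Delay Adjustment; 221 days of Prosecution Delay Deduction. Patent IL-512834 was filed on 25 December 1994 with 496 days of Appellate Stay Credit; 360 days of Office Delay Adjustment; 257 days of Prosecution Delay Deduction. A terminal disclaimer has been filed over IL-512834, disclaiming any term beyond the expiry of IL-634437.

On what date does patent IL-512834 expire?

2013-04-24

Natural term of IL-512834:
  Base: filing + 18 years → 25 December 2012.
  Appellate Stay Credit: +496 days → 5 May 2014.
  Office Delay Adjustment: +360 days → 30 April 2015.
  Prosecution Delay Deduction: −257 days → 16 August 2014.
Expiry of referenced patent IL-634437:
  Base: filing + 18 years → 25 March 2011.
  Appellate Stay Credit: +599 days → 13 November 2012.
  Office Delay Adjustment: +383 days → 1 December 2013.
  Prosecution Delay Deduction: −221 days → 24 April 2013.
Terminal disclaimer: IL-512834 expires on the earlier of 16 August 2014 and 24 April 2013.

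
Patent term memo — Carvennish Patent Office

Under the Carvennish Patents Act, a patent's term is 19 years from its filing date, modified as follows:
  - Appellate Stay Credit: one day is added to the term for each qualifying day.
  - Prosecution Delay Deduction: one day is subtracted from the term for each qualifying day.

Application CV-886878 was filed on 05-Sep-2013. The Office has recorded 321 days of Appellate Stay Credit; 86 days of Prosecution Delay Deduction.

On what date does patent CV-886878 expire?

Base term: filing date + 19 years → 5 September 2032.
Appellate Stay Credit: +321 days → 23 July 2033.
Prosecution Delay Deduction: −86 days → 28 April 2033.

2033-04-28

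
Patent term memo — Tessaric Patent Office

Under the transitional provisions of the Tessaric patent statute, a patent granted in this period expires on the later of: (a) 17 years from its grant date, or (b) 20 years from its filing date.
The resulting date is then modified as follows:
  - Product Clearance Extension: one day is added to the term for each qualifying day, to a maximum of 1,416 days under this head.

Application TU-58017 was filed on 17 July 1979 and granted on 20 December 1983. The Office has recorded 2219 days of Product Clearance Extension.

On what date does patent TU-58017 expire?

2004-11-05

(a) grant + 17 years → 20 December 2000.
(b) filing + 20 years → 17 July 1999.
Later of the two: 20 December 2000.
Product Clearance Extension: 2219 days claimed exceeds the 1416-day cap, so +1416 days → 5 November 2004.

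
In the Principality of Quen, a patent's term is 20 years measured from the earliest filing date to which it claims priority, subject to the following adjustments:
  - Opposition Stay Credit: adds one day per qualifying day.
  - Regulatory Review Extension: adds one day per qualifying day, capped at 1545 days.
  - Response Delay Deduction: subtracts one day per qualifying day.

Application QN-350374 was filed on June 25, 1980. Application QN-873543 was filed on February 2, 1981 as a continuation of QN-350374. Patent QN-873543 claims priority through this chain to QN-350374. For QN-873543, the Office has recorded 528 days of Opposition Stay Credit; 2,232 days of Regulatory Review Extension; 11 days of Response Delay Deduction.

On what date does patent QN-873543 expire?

Earliest priority filing: 25 June 1980.
Base term: 25 June 1980 + 20 years → 25 June 2000.
Opposition Stay Credit: +528 days → 5 December 2001.
Regulatory Review Extension: 2232 days claimed exceeds the 1545-day cap, so +1545 days → 27 February 2006.
Response Delay Deduction: −11 days → 16 February 2006.

2006-02-16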